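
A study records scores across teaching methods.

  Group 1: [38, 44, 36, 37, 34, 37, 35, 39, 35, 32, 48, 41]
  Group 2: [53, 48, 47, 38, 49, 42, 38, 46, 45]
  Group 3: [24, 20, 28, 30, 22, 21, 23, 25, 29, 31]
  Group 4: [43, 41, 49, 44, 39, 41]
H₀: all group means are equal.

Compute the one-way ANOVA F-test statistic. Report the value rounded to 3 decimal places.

Group means [38.00, 45.11, 25.30, 42.83], grand mean 37.081
SSB = Σnᵢ(x̄ᵢ−x̄)² = 2176.935; SSW = ΣΣ(x−x̄ᵢ)² = 623.822
MSB = 2176.935/3 = 725.6448; MSW = 623.822/33 = 18.9037
F = MSB/MSW = 38.3864
df = (3, 33)

test statistic = 38.386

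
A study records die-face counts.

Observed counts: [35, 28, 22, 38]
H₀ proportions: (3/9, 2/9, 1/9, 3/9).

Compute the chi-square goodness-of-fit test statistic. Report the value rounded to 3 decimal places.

test statistic = 6.195

n = 123; E_i = n·p_i = [41.00, 27.33, 13.67, 41.00]
χ² = (35−41.00)²/41.00 + (28−27.33)²/27.33 + (22−13.67)²/13.67 + (38−41.00)²/41.00 = 6.1951
df = 3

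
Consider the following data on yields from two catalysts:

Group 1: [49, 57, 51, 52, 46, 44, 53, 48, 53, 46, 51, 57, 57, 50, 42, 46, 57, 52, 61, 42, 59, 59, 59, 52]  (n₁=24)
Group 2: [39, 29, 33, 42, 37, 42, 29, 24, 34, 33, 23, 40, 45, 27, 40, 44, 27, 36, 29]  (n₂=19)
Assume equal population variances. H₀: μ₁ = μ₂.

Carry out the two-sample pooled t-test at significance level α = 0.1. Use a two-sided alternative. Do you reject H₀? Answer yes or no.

x̄₁=51.792, s₁=5.641, n₁=24
x̄₂=34.368, s₂=6.882, n₂=19
s_p² = [23·5.641² + 18·6.882²]/41 = 38.6434
SE = √(s_p²·(1/24+1/19)) = 1.9089
t = (51.792−34.368)/1.9089 = 9.1272
df = 41
p-value (two-sided) = 0.00000
At α=0.1: p < α → reject H₀

reject H₀: yes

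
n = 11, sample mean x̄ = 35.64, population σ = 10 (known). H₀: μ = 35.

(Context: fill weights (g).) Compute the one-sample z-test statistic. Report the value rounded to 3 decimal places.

SE = σ/√n = 10/√11 = 3.0151
z = (x̄−μ₀)/SE = (35.64−35)/3.0151 = 0.2123

test statistic = 0.212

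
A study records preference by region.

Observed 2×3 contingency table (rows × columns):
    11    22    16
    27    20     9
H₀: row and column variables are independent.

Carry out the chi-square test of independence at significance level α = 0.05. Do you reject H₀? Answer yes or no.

reject H₀: yes

Row totals [49, 56], col totals [38, 42, 25], n=105
χ² = (11−17.73)²/17.73 + (22−19.60)²/19.60 + (16−11.67)²/11.67 + (27−20.27)²/20.27 + (20−22.40)²/22.40 + (9−13.33)²/13.33 = 8.3626
df = 2
p-value (upper-tail) = 0.01528
At α=0.05: p < α → reject H₀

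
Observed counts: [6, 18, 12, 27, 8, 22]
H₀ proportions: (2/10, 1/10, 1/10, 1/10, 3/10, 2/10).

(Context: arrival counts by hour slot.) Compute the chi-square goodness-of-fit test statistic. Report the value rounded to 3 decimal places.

test statistic = 65.961

n = 93; E_i = n·p_i = [18.60, 9.30, 9.30, 9.30, 27.90, 18.60]
χ² = (6−18.60)²/18.60 + (18−9.30)²/9.30 + (12−9.30)²/9.30 + (27−9.30)²/9.30 + (8−27.90)²/27.90 + (22−18.60)²/18.60 = 65.9606
df = 5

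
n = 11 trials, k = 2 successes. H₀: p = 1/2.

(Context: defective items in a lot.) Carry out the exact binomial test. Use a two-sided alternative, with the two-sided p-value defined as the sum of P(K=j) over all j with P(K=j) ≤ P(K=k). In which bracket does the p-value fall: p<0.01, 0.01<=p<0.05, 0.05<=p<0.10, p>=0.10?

p-value bracket: 0.05<=p<0.10

Exact binomial: n=11, k=2, p₀=1/2=0.5000
P(X=j) = C(n,j)·p₀^j·(1−p₀)^(n−j); p = Σ P(X=j) over j with P(X=j) ≤ P(X=2)
p-value (two-sided) = 0.06543
→ bracket: 0.05<=p<0.10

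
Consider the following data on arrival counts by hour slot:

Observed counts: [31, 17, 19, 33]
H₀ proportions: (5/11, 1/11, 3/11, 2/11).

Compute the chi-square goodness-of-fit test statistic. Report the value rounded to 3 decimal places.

n = 100; E_i = n·p_i = [45.45, 9.09, 27.27, 18.18]
χ² = (31−45.45)²/45.45 + (17−9.09)²/9.09 + (19−27.27)²/27.27 + (33−18.18)²/18.18 = 26.0637
df = 3

test statistic = 26.064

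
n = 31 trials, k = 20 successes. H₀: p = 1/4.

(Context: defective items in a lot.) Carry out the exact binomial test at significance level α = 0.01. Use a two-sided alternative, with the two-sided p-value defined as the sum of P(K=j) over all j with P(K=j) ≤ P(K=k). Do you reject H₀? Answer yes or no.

Exact binomial: n=31, k=20, p₀=1/4=0.2500
P(X=j) = C(n,j)·p₀^j·(1−p₀)^(n−j); p = Σ P(X=j) over j with P(X=j) ≤ P(X=20)
p-value (two-sided) = 0.00000
At α=0.01: p < α → reject H₀

reject H₀: yes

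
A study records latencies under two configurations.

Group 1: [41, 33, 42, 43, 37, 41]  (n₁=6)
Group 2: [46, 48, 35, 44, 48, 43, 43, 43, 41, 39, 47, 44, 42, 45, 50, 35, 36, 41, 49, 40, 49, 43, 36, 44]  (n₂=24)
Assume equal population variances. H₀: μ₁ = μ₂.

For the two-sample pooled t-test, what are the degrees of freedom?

df = n₁ + n₂ − 2 = 6 + 24 − 2 = 28

degrees of freedom = 28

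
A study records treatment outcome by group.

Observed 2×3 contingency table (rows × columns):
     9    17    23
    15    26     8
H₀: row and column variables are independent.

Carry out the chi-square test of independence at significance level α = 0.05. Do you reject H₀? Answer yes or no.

Row totals [49, 49], col totals [24, 43, 31], n=98
χ² = (9−12.00)²/12.00 + (17−21.50)²/21.50 + (23−15.50)²/15.50 + (15−12.00)²/12.00 + (26−21.50)²/21.50 + (8−15.50)²/15.50 = 10.6418
df = 2
p-value (upper-tail) = 0.00489
At α=0.05: p < α → reject H₀

reject H₀: yes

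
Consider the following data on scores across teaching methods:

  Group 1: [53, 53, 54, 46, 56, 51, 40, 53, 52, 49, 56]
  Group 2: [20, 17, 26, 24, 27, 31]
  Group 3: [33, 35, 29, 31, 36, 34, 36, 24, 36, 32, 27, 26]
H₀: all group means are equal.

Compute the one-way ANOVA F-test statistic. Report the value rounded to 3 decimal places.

test statistic = 84.831

Group means [51.18, 24.17, 31.58], grand mean 37.483
SSB = Σnᵢ(x̄ᵢ−x̄)² = 3545.855; SSW = ΣΣ(x−x̄ᵢ)² = 543.386
MSB = 3545.855/2 = 1772.9275; MSW = 543.386/26 = 20.8995
F = MSB/MSW = 84.8312
df = (2, 26)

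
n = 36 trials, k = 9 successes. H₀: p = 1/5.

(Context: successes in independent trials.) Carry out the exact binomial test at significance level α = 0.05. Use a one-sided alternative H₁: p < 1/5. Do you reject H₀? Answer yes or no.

Exact binomial: n=36, k=9, p₀=1/5=0.2000
P(X≤9) from Σ C(n,i)·p₀^i·(1−p₀)^(n−i)
p-value (one-sided, H₁ less) = 0.83242
At α=0.05: p ≥ α → fail to reject H₀

reject H₀: no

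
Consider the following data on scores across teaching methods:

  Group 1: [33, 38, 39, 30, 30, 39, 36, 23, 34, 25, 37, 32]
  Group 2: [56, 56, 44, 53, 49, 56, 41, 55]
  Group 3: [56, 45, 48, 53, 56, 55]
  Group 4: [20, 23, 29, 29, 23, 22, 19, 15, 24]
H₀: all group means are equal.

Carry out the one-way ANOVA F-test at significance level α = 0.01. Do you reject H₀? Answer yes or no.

reject H₀: yes

Group means [33.00, 51.25, 52.17, 22.67], grand mean 37.800
SSB = Σnᵢ(x̄ᵢ−x̄)² = 5023.267; SSW = ΣΣ(x−x̄ᵢ)² = 822.333
MSB = 5023.267/3 = 1674.4222; MSW = 822.333/31 = 26.5269
F = MSB/MSW = 63.1217
df = (3, 31)
p-value (upper-tail) = 0.00000
At α=0.01: p < α → reject H₀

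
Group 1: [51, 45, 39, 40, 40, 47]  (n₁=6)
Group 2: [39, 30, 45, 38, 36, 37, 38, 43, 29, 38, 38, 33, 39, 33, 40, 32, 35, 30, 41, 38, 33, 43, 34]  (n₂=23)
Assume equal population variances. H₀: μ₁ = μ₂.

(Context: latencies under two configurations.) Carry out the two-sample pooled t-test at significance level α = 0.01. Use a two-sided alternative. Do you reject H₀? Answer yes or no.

x̄₁=43.667, s₁=4.803, n₁=6
x̄₂=36.609, s₂=4.367, n₂=23
s_p² = [5·4.803² + 22·4.367²]/27 = 19.8078
SE = √(s_p²·(1/6+1/23)) = 2.0402
t = (43.667−36.609)/2.0402 = 3.4594
df = 27
p-value (two-sided) = 0.00181
At α=0.01: p < α → reject H₀

reject H₀: yes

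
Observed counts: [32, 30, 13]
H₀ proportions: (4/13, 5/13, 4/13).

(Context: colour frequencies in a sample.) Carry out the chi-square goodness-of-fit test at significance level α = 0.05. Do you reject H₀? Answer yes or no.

n = 75; E_i = n·p_i = [23.08, 28.85, 23.08]
χ² = (32−23.08)²/23.08 + (30−28.85)²/28.85 + (13−23.08)²/23.08 = 7.8967
df = 2
p-value (upper-tail) = 0.01929
At α=0.05: p < α → reject H₀

reject H₀: yes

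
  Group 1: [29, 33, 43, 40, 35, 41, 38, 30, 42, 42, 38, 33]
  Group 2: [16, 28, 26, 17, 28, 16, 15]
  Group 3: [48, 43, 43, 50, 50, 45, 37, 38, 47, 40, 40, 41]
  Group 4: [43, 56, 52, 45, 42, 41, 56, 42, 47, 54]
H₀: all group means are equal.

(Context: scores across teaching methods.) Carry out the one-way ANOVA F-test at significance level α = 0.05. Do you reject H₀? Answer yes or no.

Group means [37.00, 20.86, 43.50, 47.80], grand mean 38.780
SSB = Σnᵢ(x̄ᵢ−x̄)² = 3367.567; SSW = ΣΣ(x−x̄ᵢ)² = 1045.457
MSB = 3367.567/3 = 1122.5224; MSW = 1045.457/37 = 28.2556
F = MSB/MSW = 39.7274
df = (3, 37)
p-value (upper-tail) = 0.00000
At α=0.05: p < α → reject H₀

reject H₀: yes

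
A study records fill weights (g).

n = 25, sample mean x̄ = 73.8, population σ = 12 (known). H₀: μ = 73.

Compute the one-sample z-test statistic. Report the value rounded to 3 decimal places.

SE = σ/√n = 12/√25 = 2.4000
z = (x̄−μ₀)/SE = (73.8−73)/2.4000 = 0.3333

test statistic = 0.333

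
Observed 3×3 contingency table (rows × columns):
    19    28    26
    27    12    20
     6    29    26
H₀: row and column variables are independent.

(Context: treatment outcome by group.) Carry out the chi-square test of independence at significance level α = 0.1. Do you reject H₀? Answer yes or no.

reject H₀: yes

Row totals [73, 59, 61], col totals [52, 69, 72], n=193
χ² = (19−19.67)²/19.67 + (28−26.10)²/26.10 + (26−27.23)²/27.23 + (27−15.90)²/15.90 + (12−21.09)²/21.09 + (20−22.01)²/22.01 + (6−16.44)²/16.44 + (29−21.81)²/21.81 + (26−22.76)²/22.76 = 21.5363
df = 4
p-value (upper-tail) = 0.00025
At α=0.1: p < α → reject H₀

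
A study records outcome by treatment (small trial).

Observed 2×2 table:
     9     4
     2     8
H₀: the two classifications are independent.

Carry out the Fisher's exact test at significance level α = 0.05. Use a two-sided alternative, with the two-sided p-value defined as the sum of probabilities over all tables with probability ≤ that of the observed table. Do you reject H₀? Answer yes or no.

reject H₀: yes

Margins: r₁=13, r₂=10, c₁=11, c₂=12, n=23
p_obs = C(13,9)·C(10,2)/C(23,11); sum pmf over tables with pmf ≤ p_obs
p-value (two-sided) = 0.03607
At α=0.05: p < α → reject H₀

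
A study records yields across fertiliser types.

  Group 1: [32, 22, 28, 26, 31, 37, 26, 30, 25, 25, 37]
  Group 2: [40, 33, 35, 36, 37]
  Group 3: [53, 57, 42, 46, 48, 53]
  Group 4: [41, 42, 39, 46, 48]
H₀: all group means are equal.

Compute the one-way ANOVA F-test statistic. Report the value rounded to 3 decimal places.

test statistic = 30.349

Group means [29.00, 36.20, 49.83, 43.20], grand mean 37.593
SSB = Σnᵢ(x̄ᵢ−x̄)² = 1878.085; SSW = ΣΣ(x−x̄ᵢ)² = 474.433
MSB = 1878.085/3 = 626.0284; MSW = 474.433/23 = 20.6275
F = MSB/MSW = 30.3492
df = (3, 23)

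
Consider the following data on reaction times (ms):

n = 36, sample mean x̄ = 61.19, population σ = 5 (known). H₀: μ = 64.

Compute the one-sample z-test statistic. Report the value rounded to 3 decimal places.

SE = σ/√n = 5/√36 = 0.8333
z = (x̄−μ₀)/SE = (61.19−64)/0.8333 = -3.3720

test statistic = -3.372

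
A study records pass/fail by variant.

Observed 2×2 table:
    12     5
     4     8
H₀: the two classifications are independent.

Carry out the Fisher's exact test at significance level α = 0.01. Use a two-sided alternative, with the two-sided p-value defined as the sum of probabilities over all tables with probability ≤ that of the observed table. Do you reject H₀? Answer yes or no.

reject H₀: no

Margins: r₁=17, r₂=12, c₁=16, c₂=13, n=29
p_obs = C(17,12)·C(12,4)/C(29,16); sum pmf over tables with pmf ≤ p_obs
p-value (two-sided) = 0.06670
At α=0.01: p ≥ α → fail to reject H₀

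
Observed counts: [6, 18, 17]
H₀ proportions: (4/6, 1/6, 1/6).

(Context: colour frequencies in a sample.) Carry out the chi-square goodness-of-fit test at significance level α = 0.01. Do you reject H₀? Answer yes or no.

reject H₀: yes

n = 41; E_i = n·p_i = [27.33, 6.83, 6.83]
χ² = (6−27.33)²/27.33 + (18−6.83)²/6.83 + (17−6.83)²/6.83 = 50.0244
df = 2
p-value (upper-tail) = 0.00000
At α=0.01: p < α → reject H₀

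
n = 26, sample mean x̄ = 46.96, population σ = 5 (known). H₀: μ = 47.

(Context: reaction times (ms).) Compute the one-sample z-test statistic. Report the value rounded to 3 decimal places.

SE = σ/√n = 5/√26 = 0.9806
z = (x̄−μ₀)/SE = (46.96−47)/0.9806 = -0.0408

test statistic = -0.041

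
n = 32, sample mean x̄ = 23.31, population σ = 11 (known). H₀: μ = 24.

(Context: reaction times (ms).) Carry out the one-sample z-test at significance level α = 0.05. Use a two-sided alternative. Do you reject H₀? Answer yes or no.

SE = σ/√n = 11/√32 = 1.9445
z = (x̄−μ₀)/SE = (23.31−24)/1.9445 = -0.3548
p-value (two-sided) = 0.72271
At α=0.05: p ≥ α → fail to reject H₀

reject H₀: no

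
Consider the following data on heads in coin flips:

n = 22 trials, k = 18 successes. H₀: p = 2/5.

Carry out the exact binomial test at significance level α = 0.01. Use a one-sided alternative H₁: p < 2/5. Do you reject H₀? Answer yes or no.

reject H₀: no

Exact binomial: n=22, k=18, p₀=2/5=0.4000
P(X≤18) from Σ C(n,i)·p₀^i·(1−p₀)^(n−i)
p-value (one-sided, H₁ less) = 0.99999
At α=0.01: p ≥ α → fail to reject H₀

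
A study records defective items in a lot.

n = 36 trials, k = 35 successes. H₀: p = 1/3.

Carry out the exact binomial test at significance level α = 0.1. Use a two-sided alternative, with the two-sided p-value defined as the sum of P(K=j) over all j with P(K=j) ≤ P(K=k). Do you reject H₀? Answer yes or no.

Exact binomial: n=36, k=35, p₀=1/3=0.3333
P(X=j) = C(n,j)·p₀^j·(1−p₀)^(n−j); p = Σ P(X=j) over j with P(X=j) ≤ P(X=35)
p-value (two-sided) = 0.00000
At α=0.1: p < α → reject H₀

reject H₀: yes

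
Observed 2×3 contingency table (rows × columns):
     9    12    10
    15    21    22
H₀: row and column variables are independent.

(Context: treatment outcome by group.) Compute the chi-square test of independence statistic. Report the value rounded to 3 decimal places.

Row totals [31, 58], col totals [24, 33, 32], n=89
χ² = (9−8.36)²/8.36 + (12−11.49)²/11.49 + (10−11.15)²/11.15 + (15−15.64)²/15.64 + (21−21.51)²/21.51 + (22−20.85)²/20.85 = 0.2902
df = 2

test statistic = 0.290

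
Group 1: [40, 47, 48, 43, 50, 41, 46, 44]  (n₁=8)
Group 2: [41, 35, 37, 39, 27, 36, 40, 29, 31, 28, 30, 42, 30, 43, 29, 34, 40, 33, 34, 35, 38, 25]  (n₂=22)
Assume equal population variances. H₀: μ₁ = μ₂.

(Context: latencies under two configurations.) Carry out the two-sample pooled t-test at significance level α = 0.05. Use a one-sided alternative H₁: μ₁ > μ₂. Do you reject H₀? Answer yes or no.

reject H₀: yes

x̄₁=44.875, s₁=3.482, n₁=8
x̄₂=34.364, s₂=5.242, n₂=22
s_p² = [7·3.482² + 21·5.242²]/28 = 23.6416
SE = √(s_p²·(1/8+1/22)) = 2.0074
t = (44.875−34.364)/2.0074 = 5.2362
df = 28
p-value (one-sided, H₁ greater) = 0.00001
At α=0.05: p < α → reject H₀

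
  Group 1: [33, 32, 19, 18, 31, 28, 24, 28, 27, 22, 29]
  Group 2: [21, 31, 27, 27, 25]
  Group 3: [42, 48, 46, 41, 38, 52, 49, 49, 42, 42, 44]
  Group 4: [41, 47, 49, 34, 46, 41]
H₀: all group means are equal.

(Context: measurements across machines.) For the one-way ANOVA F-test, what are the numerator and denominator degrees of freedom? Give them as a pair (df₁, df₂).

k = 4 groups, N = 33 total
df = (k−1, N−k) = (4−1, 33−4) = (3, 29)

degrees of freedom = [3, 29]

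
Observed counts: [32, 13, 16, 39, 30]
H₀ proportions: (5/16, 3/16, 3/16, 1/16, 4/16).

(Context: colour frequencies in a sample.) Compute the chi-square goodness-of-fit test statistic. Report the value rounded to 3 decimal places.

test statistic = 127.534

n = 130; E_i = n·p_i = [40.62, 24.38, 24.38, 8.12, 32.50]
χ² = (32−40.62)²/40.62 + (13−24.38)²/24.38 + (16−24.38)²/24.38 + (39−8.12)²/8.12 + (30−32.50)²/32.50 = 127.5344
df = 4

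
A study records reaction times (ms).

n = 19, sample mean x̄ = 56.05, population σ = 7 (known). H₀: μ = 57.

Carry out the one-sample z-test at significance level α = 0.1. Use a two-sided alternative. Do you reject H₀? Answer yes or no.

SE = σ/√n = 7/√19 = 1.6059
z = (x̄−μ₀)/SE = (56.05−57)/1.6059 = -0.5916
p-value (two-sided) = 0.55414
At α=0.1: p ≥ α → fail to reject H₀

reject H₀: no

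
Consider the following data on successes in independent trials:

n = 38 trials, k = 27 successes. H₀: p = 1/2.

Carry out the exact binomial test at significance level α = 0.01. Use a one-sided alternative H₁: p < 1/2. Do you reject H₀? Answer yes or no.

reject H₀: no

Exact binomial: n=38, k=27, p₀=1/2=0.5000
P(X≤27) from Σ C(n,i)·p₀^i·(1−p₀)^(n−i)
p-value (one-sided, H₁ less) = 0.99745
At α=0.01: p ≥ α → fail to reject H₀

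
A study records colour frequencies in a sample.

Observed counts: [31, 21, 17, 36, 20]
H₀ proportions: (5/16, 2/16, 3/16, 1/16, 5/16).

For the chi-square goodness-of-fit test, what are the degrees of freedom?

df = k − 1 = 5 − 1 = 4

degrees of freedom = 4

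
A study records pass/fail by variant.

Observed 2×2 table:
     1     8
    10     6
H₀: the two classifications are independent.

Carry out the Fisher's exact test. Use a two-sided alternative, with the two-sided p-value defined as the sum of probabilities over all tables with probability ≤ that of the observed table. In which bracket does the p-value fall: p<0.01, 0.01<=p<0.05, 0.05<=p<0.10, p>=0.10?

Margins: r₁=9, r₂=16, c₁=11, c₂=14, n=25
p_obs = C(9,1)·C(16,10)/C(25,11); sum pmf over tables with pmf ≤ p_obs
p-value (two-sided) = 0.03301
→ bracket: 0.01<=p<0.05

p-value bracket: 0.01<=p<0.05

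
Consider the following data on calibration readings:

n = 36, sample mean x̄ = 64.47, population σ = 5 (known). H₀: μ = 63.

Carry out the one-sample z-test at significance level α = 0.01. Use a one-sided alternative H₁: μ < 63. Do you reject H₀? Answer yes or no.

SE = σ/√n = 5/√36 = 0.8333
z = (x̄−μ₀)/SE = (64.47−63)/0.8333 = 1.7640
p-value (one-sided, H₁ less) = 0.96113
At α=0.01: p ≥ α → fail to reject H₀

reject H₀: no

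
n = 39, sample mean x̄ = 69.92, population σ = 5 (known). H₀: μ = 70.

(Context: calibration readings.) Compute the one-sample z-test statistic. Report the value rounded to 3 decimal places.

test statistic = -0.100

SE = σ/√n = 5/√39 = 0.8006
z = (x̄−μ₀)/SE = (69.92−70)/0.8006 = -0.0999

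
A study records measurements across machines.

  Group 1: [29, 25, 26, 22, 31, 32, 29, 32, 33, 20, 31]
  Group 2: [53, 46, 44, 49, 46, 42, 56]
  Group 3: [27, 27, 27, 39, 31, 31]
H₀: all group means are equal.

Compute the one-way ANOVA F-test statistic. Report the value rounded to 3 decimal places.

Group means [28.18, 48.00, 30.33], grand mean 34.500
SSB = Σnᵢ(x̄ᵢ−x̄)² = 1819.030; SSW = ΣΣ(x−x̄ᵢ)² = 448.970
MSB = 1819.030/2 = 909.5152; MSW = 448.970/21 = 21.3795
F = MSB/MSW = 42.5414
df = (2, 21)

test statistic = 42.541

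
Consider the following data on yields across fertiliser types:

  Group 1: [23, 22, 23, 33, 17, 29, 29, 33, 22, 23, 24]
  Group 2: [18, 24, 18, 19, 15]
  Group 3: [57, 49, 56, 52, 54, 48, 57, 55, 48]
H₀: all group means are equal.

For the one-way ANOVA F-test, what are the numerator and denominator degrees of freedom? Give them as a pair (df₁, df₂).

k = 3 groups, N = 25 total
df = (k−1, N−k) = (3−1, 25−3) = (2, 22)

degrees of freedom = [2, 22]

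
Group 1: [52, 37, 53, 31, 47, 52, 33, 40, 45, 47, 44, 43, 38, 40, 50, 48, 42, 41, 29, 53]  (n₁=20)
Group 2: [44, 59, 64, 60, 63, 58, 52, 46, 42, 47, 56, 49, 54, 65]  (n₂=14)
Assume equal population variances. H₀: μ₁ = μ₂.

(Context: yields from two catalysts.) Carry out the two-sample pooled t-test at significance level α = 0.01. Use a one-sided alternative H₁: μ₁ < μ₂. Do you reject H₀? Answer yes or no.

reject H₀: yes

x̄₁=43.250, s₁=7.239, n₁=20
x̄₂=54.214, s₂=7.688, n₂=14
s_p² = [19·7.239² + 13·7.688²]/32 = 55.1283
SE = √(s_p²·(1/20+1/14)) = 2.5873
t = (43.250−54.214)/2.5873 = -4.2377
df = 32
p-value (one-sided, H₁ less) = 0.00009
At α=0.01: p < α → reject H₀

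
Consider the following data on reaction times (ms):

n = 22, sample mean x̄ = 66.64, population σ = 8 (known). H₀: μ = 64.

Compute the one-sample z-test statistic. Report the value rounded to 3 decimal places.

test statistic = 1.548

SE = σ/√n = 8/√22 = 1.7056
z = (x̄−μ₀)/SE = (66.64−64)/1.7056 = 1.5478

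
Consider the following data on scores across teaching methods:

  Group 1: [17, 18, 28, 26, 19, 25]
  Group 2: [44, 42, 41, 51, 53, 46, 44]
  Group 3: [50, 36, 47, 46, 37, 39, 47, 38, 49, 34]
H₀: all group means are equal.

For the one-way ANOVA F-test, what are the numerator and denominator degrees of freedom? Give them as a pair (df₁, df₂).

degrees of freedom = [2, 20]

k = 3 groups, N = 23 total
df = (k−1, N−k) = (3−1, 23−3) = (2, 20)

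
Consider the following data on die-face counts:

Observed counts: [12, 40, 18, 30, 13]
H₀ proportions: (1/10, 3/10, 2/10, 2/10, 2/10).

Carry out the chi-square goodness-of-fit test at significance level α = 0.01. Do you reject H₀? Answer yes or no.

reject H₀: no

n = 113; E_i = n·p_i = [11.30, 33.90, 22.60, 22.60, 22.60]
χ² = (12−11.30)²/11.30 + (40−33.90)²/33.90 + (18−22.60)²/22.60 + (30−22.60)²/22.60 + (13−22.60)²/22.60 = 8.5782
df = 4
p-value (upper-tail) = 0.07255
At α=0.01: p ≥ α → fail to reject H₀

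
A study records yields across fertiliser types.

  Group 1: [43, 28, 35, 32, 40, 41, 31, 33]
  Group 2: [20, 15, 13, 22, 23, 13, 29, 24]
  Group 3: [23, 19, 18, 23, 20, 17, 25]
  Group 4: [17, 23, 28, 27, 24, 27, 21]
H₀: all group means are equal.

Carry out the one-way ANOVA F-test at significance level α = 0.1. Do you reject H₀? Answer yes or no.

Group means [35.38, 19.88, 20.71, 23.86], grand mean 25.133
SSB = Σnᵢ(x̄ᵢ−x̄)² = 1208.431; SSW = ΣΣ(x−x̄ᵢ)² = 581.036
MSB = 1208.431/3 = 402.8103; MSW = 581.036/26 = 22.3475
F = MSB/MSW = 18.0248
df = (3, 26)
p-value (upper-tail) = 0.00000
At α=0.1: p < α → reject H₀

reject H₀: yes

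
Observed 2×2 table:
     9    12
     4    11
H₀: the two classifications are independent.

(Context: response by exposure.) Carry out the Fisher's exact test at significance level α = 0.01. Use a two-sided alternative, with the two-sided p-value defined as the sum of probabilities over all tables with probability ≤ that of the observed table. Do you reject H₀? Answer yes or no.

reject H₀: no

Margins: r₁=21, r₂=15, c₁=13, c₂=23, n=36
p_obs = C(21,9)·C(15,4)/C(36,13); sum pmf over tables with pmf ≤ p_obs
p-value (two-sided) = 0.48370
At α=0.01: p ≥ α → fail to reject H₀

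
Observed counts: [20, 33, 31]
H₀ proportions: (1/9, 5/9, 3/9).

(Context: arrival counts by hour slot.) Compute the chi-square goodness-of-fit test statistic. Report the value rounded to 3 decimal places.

n = 84; E_i = n·p_i = [9.33, 46.67, 28.00]
χ² = (20−9.33)²/9.33 + (33−46.67)²/46.67 + (31−28.00)²/28.00 = 16.5143
df = 2

test statistic = 16.514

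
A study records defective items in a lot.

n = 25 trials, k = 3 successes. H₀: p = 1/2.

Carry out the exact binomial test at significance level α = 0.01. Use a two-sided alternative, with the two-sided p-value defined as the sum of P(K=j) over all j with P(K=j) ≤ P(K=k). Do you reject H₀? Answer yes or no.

reject H₀: yes

Exact binomial: n=25, k=3, p₀=1/2=0.5000
P(X=j) = C(n,j)·p₀^j·(1−p₀)^(n−j); p = Σ P(X=j) over j with P(X=j) ≤ P(X=3)
p-value (two-sided) = 0.00016
At α=0.01: p < α → reject H₀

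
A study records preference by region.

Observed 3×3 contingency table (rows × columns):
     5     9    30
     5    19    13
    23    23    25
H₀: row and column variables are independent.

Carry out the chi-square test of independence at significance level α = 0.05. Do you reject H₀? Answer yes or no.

reject H₀: yes

Row totals [44, 37, 71], col totals [33, 51, 68], n=152
χ² = (5−9.55)²/9.55 + (9−14.76)²/14.76 + (30−19.68)²/19.68 + (5−8.03)²/8.03 + (19−12.41)²/12.41 + (13−16.55)²/16.55 + (23−15.41)²/15.41 + (23−23.82)²/23.82 + (25−31.76)²/31.76 = 20.4280
df = 4
p-value (upper-tail) = 0.00041
At α=0.05: p < α → reject H₀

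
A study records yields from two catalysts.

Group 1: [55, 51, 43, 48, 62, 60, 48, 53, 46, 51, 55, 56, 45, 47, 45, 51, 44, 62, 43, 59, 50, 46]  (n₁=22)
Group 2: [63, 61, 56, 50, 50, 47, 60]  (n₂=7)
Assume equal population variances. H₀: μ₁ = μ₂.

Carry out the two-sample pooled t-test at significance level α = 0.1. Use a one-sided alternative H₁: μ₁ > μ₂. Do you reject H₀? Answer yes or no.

reject H₀: no

x̄₁=50.909, s₁=6.102, n₁=22
x̄₂=55.286, s₂=6.317, n₂=7
s_p² = [21·6.102² + 6·6.317²]/27 = 37.8240
SE = √(s_p²·(1/22+1/7)) = 2.6688
t = (50.909−55.286)/2.6688 = -1.6399
df = 27
p-value (one-sided, H₁ greater) = 0.94369
At α=0.1: p ≥ α → fail to reject H₀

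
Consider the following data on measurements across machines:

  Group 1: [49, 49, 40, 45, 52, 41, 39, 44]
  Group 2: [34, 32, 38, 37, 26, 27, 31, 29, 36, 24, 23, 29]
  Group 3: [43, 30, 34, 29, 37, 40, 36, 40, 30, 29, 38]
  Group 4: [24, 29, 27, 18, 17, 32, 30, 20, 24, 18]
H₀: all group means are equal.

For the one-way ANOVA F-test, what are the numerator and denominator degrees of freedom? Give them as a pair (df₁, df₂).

k = 4 groups, N = 41 total
df = (k−1, N−k) = (4−1, 41−4) = (3, 37)

degrees of freedom = [3, 37]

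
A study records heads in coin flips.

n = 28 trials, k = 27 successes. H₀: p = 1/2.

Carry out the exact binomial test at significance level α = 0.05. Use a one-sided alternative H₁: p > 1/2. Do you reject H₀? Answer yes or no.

Exact binomial: n=28, k=27, p₀=1/2=0.5000
P(X≥27) from Σ C(n,i)·p₀^i·(1−p₀)^(n−i)
p-value (one-sided, H₁ greater) = 0.00000
At α=0.05: p < α → reject H₀

reject H₀: yes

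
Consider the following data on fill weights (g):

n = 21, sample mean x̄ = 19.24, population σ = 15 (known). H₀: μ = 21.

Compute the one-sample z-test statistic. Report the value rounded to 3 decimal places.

test statistic = -0.538

SE = σ/√n = 15/√21 = 3.2733
z = (x̄−μ₀)/SE = (19.24−21)/3.2733 = -0.5377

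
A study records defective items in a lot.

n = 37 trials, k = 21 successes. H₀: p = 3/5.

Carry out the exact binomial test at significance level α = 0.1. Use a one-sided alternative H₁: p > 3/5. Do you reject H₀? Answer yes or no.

Exact binomial: n=37, k=21, p₀=3/5=0.6000
P(X≥21) from Σ C(n,i)·p₀^i·(1−p₀)^(n−i)
p-value (one-sided, H₁ greater) = 0.71811
At α=0.1: p ≥ α → fail to reject H₀

reject H₀: no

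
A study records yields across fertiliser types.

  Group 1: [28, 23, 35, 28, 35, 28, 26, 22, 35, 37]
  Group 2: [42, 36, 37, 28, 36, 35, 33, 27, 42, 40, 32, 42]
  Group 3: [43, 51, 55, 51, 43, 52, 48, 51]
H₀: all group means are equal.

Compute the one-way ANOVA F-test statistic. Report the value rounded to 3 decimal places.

test statistic = 34.191

Group means [29.70, 35.83, 49.25], grand mean 37.367
SSB = Σnᵢ(x̄ᵢ−x̄)² = 1745.700; SSW = ΣΣ(x−x̄ᵢ)² = 689.267
MSB = 1745.700/2 = 872.8500; MSW = 689.267/27 = 25.5284
F = MSB/MSW = 34.1913
df = (2, 27)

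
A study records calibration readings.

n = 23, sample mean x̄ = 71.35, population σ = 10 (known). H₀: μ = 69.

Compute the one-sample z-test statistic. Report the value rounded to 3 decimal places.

SE = σ/√n = 10/√23 = 2.0851
z = (x̄−μ₀)/SE = (71.35−69)/2.0851 = 1.1270

test statistic = 1.127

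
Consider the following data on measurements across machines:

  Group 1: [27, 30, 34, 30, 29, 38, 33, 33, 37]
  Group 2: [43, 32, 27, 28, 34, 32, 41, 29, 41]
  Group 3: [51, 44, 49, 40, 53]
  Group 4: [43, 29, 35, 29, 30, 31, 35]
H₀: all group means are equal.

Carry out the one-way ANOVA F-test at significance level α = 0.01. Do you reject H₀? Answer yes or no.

Group means [32.33, 34.11, 47.40, 33.14], grand mean 35.567
SSB = Σnᵢ(x̄ᵢ−x̄)² = 854.421; SSW = ΣΣ(x−x̄ᵢ)² = 670.946
MSB = 854.421/3 = 284.8069; MSW = 670.946/26 = 25.8056
F = MSB/MSW = 11.0366
df = (3, 26)
p-value (upper-tail) = 0.00007
At α=0.01: p < α → reject H₀

reject H₀: yes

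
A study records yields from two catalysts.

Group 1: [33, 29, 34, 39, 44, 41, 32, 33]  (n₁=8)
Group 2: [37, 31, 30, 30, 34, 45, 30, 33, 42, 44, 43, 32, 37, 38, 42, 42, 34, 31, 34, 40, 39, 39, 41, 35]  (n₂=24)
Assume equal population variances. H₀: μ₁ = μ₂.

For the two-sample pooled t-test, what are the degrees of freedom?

degrees of freedom = 30

df = n₁ + n₂ − 2 = 8 + 24 − 2 = 30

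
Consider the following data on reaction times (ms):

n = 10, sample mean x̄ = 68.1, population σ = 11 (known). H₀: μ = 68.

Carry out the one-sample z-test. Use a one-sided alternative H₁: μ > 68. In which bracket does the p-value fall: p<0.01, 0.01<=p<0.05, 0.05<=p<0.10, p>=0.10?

SE = σ/√n = 11/√10 = 3.4785
z = (x̄−μ₀)/SE = (68.1−68)/3.4785 = 0.0287
p-value (one-sided, H₁ greater) = 0.48853
→ bracket: p>=0.10

p-value bracket: p>=0.10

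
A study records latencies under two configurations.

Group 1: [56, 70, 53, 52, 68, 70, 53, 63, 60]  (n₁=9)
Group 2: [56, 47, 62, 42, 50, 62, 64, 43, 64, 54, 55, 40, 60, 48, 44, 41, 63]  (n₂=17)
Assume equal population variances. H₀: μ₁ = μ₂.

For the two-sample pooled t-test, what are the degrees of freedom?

df = n₁ + n₂ − 2 = 9 + 17 − 2 = 24

degrees of freedom = 24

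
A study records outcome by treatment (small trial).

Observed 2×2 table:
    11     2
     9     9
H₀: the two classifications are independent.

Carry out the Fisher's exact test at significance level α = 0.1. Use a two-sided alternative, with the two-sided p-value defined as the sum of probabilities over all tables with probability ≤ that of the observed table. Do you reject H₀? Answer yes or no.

Margins: r₁=13, r₂=18, c₁=20, c₂=11, n=31
p_obs = C(13,11)·C(18,9)/C(31,20); sum pmf over tables with pmf ≤ p_obs
p-value (two-sided) = 0.06564
At α=0.1: p < α → reject H₀

reject H₀: yes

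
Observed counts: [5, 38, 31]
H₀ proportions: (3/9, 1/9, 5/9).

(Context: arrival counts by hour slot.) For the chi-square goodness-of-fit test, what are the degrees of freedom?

df = k − 1 = 3 − 1 = 2

degrees of freedom = 2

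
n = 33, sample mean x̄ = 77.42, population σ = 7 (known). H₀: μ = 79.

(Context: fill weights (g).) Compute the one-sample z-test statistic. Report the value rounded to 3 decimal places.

SE = σ/√n = 7/√33 = 1.2185
z = (x̄−μ₀)/SE = (77.42−79)/1.2185 = -1.2966

test statistic = -1.297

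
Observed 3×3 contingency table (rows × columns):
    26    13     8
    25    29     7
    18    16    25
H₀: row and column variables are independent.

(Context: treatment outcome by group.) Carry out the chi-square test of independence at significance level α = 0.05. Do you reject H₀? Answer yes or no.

Row totals [47, 61, 59], col totals [69, 58, 40], n=167
χ² = (26−19.42)²/19.42 + (13−16.32)²/16.32 + (8−11.26)²/11.26 + (25−25.20)²/25.20 + (29−21.19)²/21.19 + (7−14.61)²/14.61 + (18−24.38)²/24.38 + (16−20.49)²/20.49 + (25−14.13)²/14.13 = 21.7089
df = 4
p-value (upper-tail) = 0.00023
At α=0.05: p < α → reject H₀

reject H₀: yes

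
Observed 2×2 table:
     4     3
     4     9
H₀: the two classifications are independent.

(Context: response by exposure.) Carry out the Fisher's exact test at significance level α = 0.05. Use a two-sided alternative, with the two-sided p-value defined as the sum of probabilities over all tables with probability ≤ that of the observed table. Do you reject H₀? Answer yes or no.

Margins: r₁=7, r₂=13, c₁=8, c₂=12, n=20
p_obs = C(7,4)·C(13,4)/C(20,8); sum pmf over tables with pmf ≤ p_obs
p-value (two-sided) = 0.35635
At α=0.05: p ≥ α → fail to reject H₀

reject H₀: no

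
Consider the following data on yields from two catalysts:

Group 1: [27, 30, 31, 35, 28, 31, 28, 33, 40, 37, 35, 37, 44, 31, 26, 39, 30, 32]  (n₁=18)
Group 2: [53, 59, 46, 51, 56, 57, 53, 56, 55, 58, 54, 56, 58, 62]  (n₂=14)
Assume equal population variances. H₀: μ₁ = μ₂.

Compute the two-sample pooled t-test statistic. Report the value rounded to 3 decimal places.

test statistic = -13.905

x̄₁=33.000, s₁=4.923, n₁=18
x̄₂=55.286, s₂=3.872, n₂=14
s_p² = [17·4.923² + 13·3.872²]/30 = 20.2286
SE = √(s_p²·(1/18+1/14)) = 1.6027
t = (33.000−55.286)/1.6027 = -13.9049
df = 30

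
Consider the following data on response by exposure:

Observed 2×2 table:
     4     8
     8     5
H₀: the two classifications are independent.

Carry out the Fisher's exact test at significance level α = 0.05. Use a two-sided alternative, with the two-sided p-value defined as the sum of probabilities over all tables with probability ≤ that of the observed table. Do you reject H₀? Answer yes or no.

reject H₀: no

Margins: r₁=12, r₂=13, c₁=12, c₂=13, n=25
p_obs = C(12,4)·C(13,8)/C(25,12); sum pmf over tables with pmf ≤ p_obs
p-value (two-sided) = 0.23774
At α=0.05: p ≥ α → fail to reject H₀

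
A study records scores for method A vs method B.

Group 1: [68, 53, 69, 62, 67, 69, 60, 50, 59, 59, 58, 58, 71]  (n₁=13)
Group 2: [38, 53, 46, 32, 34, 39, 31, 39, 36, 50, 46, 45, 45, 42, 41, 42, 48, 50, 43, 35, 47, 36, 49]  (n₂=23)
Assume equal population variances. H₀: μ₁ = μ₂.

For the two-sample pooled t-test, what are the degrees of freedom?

degrees of freedom = 34

df = n₁ + n₂ − 2 = 13 + 23 − 2 = 34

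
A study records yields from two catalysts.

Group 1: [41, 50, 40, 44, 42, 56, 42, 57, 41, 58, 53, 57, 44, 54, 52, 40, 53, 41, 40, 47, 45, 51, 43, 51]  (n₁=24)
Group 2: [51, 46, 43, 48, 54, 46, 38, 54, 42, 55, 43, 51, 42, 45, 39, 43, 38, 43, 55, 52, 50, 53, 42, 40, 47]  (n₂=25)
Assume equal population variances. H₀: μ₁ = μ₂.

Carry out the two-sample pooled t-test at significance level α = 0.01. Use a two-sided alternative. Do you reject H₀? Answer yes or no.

x̄₁=47.583, s₁=6.338, n₁=24
x̄₂=46.400, s₂=5.553, n₂=25
s_p² = [23·6.338² + 24·5.553²]/47 = 35.4007
SE = √(s_p²·(1/24+1/25)) = 1.7003
t = (47.583−46.400)/1.7003 = 0.6960
df = 47
p-value (two-sided) = 0.48989
At α=0.01: p ≥ α → fail to reject H₀

reject H₀: no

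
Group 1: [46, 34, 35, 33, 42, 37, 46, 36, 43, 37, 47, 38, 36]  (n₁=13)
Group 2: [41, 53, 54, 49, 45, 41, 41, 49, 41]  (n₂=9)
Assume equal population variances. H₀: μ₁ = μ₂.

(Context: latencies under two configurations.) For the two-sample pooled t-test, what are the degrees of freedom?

df = n₁ + n₂ − 2 = 13 + 9 − 2 = 20

degrees of freedom = 20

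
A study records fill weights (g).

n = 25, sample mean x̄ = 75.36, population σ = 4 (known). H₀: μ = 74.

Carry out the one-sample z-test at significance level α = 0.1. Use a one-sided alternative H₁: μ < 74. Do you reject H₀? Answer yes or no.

SE = σ/√n = 4/√25 = 0.8000
z = (x̄−μ₀)/SE = (75.36−74)/0.8000 = 1.7000
p-value (one-sided, H₁ less) = 0.95543
At α=0.1: p ≥ α → fail to reject H₀

reject H₀: no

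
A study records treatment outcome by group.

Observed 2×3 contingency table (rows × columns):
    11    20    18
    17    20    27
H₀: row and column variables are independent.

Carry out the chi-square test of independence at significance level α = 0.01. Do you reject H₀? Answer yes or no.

reject H₀: no

Row totals [49, 64], col totals [28, 40, 45], n=113
χ² = (11−12.14)²/12.14 + (20−17.35)²/17.35 + (18−19.51)²/19.51 + (17−15.86)²/15.86 + (20−22.65)²/22.65 + (27−25.49)²/25.49 = 1.1142
df = 2
p-value (upper-tail) = 0.57287
At α=0.01: p ≥ α → fail to reject H₀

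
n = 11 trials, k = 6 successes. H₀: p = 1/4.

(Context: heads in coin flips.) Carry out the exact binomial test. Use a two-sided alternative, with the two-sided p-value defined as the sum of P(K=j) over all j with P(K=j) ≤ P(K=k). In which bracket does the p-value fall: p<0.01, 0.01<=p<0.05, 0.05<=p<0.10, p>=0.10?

p-value bracket: 0.01<=p<0.05

Exact binomial: n=11, k=6, p₀=1/4=0.2500
P(X=j) = C(n,j)·p₀^j·(1−p₀)^(n−j); p = Σ P(X=j) over j with P(X=j) ≤ P(X=6)
p-value (two-sided) = 0.03433
→ bracket: 0.01<=p<0.05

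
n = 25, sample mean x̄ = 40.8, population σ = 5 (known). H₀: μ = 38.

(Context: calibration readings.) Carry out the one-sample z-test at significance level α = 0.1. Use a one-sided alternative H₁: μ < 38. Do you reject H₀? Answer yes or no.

SE = σ/√n = 5/√25 = 1.0000
z = (x̄−μ₀)/SE = (40.8−38)/1.0000 = 2.8000
p-value (one-sided, H₁ less) = 0.99744
At α=0.1: p ≥ α → fail to reject H₀

reject H₀: no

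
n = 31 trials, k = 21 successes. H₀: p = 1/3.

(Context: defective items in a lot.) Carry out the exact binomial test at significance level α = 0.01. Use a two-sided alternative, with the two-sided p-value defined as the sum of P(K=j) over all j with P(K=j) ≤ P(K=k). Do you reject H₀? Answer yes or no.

reject H₀: yes

Exact binomial: n=31, k=21, p₀=1/3=0.3333
P(X=j) = C(n,j)·p₀^j·(1−p₀)^(n−j); p = Σ P(X=j) over j with P(X=j) ≤ P(X=21)
p-value (two-sided) = 0.00015
At α=0.01: p < α → reject H₀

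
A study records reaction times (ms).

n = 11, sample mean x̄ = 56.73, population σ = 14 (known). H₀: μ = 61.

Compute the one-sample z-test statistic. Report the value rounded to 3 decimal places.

SE = σ/√n = 14/√11 = 4.2212
z = (x̄−μ₀)/SE = (56.73−61)/4.2212 = -1.0116

test statistic = -1.012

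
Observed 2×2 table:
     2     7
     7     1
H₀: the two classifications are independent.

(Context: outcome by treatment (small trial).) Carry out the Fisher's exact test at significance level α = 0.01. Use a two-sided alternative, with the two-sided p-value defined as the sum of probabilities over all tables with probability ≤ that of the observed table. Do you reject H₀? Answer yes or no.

Margins: r₁=9, r₂=8, c₁=9, c₂=8, n=17
p_obs = C(9,2)·C(8,7)/C(17,9); sum pmf over tables with pmf ≤ p_obs
p-value (two-sided) = 0.01522
At α=0.01: p ≥ α → fail to reject H₀

reject H₀: no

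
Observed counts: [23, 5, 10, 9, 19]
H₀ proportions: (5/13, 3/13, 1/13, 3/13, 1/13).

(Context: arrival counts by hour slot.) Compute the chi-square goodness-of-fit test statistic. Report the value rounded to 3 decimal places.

test statistic = 52.602

n = 66; E_i = n·p_i = [25.38, 15.23, 5.08, 15.23, 5.08]
χ² = (23−25.38)²/25.38 + (5−15.23)²/15.23 + (10−5.08)²/5.08 + (9−15.23)²/15.23 + (19−5.08)²/5.08 = 52.6020
df = 4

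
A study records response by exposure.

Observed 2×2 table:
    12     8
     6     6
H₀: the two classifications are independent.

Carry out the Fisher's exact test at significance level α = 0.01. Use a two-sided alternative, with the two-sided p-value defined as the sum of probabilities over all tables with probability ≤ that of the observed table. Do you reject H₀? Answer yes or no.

reject H₀: no

Margins: r₁=20, r₂=12, c₁=18, c₂=14, n=32
p_obs = C(20,12)·C(12,6)/C(32,18); sum pmf over tables with pmf ≤ p_obs
p-value (two-sided) = 0.71783
At α=0.01: p ≥ α → fail to reject H₀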